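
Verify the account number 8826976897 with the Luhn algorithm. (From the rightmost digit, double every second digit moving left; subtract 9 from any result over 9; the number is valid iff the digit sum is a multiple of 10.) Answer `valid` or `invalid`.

From the right, keep odd positions and double even positions (subtract 9 from any doubled value over 9):
  doubled (positions 2,4,...): 9 3 9 4 7 → sum 32
  kept (positions 1,3,...): 7 8 7 6 8 → sum 36
Total = 68.
68 mod 10 = 8, so the number is invalid.

invalid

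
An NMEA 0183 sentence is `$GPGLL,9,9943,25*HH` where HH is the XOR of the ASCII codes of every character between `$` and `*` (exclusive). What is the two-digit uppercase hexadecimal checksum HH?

XOR the ASCII codes of the payload characters:
  'G' = 0x47 → acc = 0x47
  'P' = 0x50 → acc = 0x17
  'G' = 0x47 → acc = 0x50
  'L' = 0x4C → acc = 0x1C
  'L' = 0x4C → acc = 0x50
  ',' = 0x2C → acc = 0x7C
  '9' = 0x39 → acc = 0x45
  ',' = 0x2C → acc = 0x69
  '9' = 0x39 → acc = 0x50
  '9' = 0x39 → acc = 0x69
  '4' = 0x34 → acc = 0x5D
  '3' = 0x33 → acc = 0x6E
  ',' = 0x2C → acc = 0x42
  '2' = 0x32 → acc = 0x70
  '5' = 0x35 → acc = 0x45
Checksum = 0x45.

45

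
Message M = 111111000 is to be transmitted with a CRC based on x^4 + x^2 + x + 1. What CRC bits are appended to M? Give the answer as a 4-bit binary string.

Append 4 zeros: 1111110000000. Divide by 10111 (XOR where the leading bit is 1):
  pos 0: 11111 XOR 10111 = 01000
  pos 1: 10001 XOR 10111 = 00110
  pos 3: 11000 XOR 10111 = 01111
  pos 4: 11110 XOR 10111 = 01001
  pos 5: 10010 XOR 10111 = 00101
  pos 7: 10100 XOR 10111 = 00011
Remainder (last 4 bits) = 0110. This is the CRC / FCS.

0110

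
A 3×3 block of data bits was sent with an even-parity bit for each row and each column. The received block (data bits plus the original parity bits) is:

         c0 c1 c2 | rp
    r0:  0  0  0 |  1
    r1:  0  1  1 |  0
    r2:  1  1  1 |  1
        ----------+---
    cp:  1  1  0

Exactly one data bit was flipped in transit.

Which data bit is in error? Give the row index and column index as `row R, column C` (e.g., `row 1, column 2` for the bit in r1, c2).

Recompute each row's even parity and compare to rp:
  r0: data parity 0, sent rp 1 → mismatch
  r1: data parity 0, sent rp 0 → ok
  r2: data parity 1, sent rp 1 → ok
Recompute each column's even parity and compare to cp:
  c0: data parity 1, sent cp 1 → ok
  c1: data parity 0, sent cp 1 → mismatch
  c2: data parity 0, sent cp 0 → ok
Exactly one row (r0) and one column (c1) fail → the flipped bit is at their intersection.

row 0, column 1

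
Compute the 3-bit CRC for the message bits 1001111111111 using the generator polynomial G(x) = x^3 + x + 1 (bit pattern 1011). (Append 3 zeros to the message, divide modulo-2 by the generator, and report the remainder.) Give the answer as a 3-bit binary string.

Append 3 zeros: 1001111111111000. Divide by 1011 (XOR where the leading bit is 1):
  pos 0: 1001 XOR 1011 = 0010
  pos 2: 1011 XOR 1011 = 0000
  pos 6: 1111 XOR 1011 = 0100
  pos 7: 1001 XOR 1011 = 0010
  pos 9: 1011 XOR 1011 = 0000
Remainder (last 3 bits) = 000. This is the CRC / FCS.

000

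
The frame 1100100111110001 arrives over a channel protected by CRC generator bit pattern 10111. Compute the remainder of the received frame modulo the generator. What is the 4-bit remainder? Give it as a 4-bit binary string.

Modulo-2 division of 1100100111110001 by 10111:
  pos 0: 11001 XOR 10111 = 01110
  pos 1: 11100 XOR 10111 = 01011
  pos 2: 10110 XOR 10111 = 00001
  pos 6: 11111 XOR 10111 = 01000
  pos 7: 10001 XOR 10111 = 00110
  pos 9: 11000 XOR 10111 = 01111
  pos 10: 11110 XOR 10111 = 01001
  pos 11: 10011 XOR 10111 = 00100
Remainder = 0100 (nonzero — an error is detected).

0100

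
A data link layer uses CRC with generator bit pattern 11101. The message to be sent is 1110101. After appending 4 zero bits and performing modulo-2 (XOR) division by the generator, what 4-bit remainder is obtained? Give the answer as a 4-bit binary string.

Append 4 zeros: 11101010000. Divide by 11101 (XOR where the leading bit is 1):
  pos 0: 11101 XOR 11101 = 00000
  pos 6: 10000 XOR 11101 = 01101
Remainder (last 4 bits) = 1101. This is the CRC / FCS.

1101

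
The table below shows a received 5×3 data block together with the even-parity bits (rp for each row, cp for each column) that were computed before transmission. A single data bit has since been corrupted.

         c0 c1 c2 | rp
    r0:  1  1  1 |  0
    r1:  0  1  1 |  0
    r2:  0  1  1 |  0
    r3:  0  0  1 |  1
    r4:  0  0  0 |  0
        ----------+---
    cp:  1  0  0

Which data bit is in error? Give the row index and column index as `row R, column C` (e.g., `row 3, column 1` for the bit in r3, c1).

Recompute each row's even parity and compare to rp:
  r0: data parity 1, sent rp 0 → mismatch
  r1: data parity 0, sent rp 0 → ok
  r2: data parity 0, sent rp 0 → ok
  r3: data parity 1, sent rp 1 → ok
  r4: data parity 0, sent rp 0 → ok
Recompute each column's even parity and compare to cp:
  c0: data parity 1, sent cp 1 → ok
  c1: data parity 1, sent cp 0 → mismatch
  c2: data parity 0, sent cp 0 → ok
Exactly one row (r0) and one column (c1) fail → the flipped bit is at their intersection.

row 0, column 1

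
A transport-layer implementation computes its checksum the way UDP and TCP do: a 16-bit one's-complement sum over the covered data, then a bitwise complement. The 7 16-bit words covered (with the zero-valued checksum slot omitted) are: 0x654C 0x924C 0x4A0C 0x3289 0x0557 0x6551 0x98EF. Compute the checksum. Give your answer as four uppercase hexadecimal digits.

8839

One's-complement addition (fold any carry out of bit 15 back into bit 0):
  0x654C + 0x924C = 0x0F798
  0xF798 + 0x4A0C = 0x141A4 → wrap carry → 0x41A5
  0x41A5 + 0x3289 = 0x0742E
  0x742E + 0x0557 = 0x07985
  0x7985 + 0x6551 = 0x0DED6
  0xDED6 + 0x98EF = 0x177C5 → wrap carry → 0x77C6
One's-complement sum = 0x77C6.
Checksum = ~0x77C6 & 0xFFFF = 0x8839.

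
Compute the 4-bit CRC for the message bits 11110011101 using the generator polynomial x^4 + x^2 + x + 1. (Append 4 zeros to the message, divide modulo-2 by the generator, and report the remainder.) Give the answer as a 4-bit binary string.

1100

Append 4 zeros: 111100111010000. Divide by 10111 (XOR where the leading bit is 1):
  pos 0: 11110 XOR 10111 = 01001
  pos 1: 10010 XOR 10111 = 00101
  pos 3: 10111 XOR 10111 = 00000
  pos 8: 10100 XOR 10111 = 00011
Remainder (last 4 bits) = 1100. This is the CRC / FCS.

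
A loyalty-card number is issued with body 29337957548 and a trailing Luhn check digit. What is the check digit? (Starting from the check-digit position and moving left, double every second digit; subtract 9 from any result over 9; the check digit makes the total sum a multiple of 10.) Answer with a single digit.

4

Partial digits right→left: 8 4 5 7 5 9 7 3 3 9 2
Double every second digit counting from the check-digit position (so the 1st, 3rd, 5th, ... of the partial from the right).
  doubled (with −9 where >9): 7 1 1 5 6 4 → sum 24
  kept as-is: 4 7 9 3 9 → sum 32
Total = 24 + 32 = 56.
Check digit = (10 − (56 mod 10)) mod 10 = 4.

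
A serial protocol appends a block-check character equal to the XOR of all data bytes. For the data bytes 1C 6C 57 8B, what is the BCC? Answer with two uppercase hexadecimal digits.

XOR the bytes together:
  start with 0x1C
  0x1C ⊕ 0x6C = 0x70
  0x70 ⊕ 0x57 = 0x27
  0x27 ⊕ 0x8B = 0xAC

AC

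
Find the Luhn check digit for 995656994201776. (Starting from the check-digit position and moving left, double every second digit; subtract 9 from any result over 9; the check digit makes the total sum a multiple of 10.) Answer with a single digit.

Partial digits right→left: 6 7 7 1 0 2 4 9 9 6 5 6 5 9 9
Double every second digit counting from the check-digit position (so the 1st, 3rd, 5th, ... of the partial from the right).
  doubled (with −9 where >9): 3 5 0 8 9 1 1 9 → sum 36
  kept as-is: 7 1 2 9 6 6 9 → sum 40
Total = 36 + 40 = 76.
Check digit = (10 − (76 mod 10)) mod 10 = 4.

4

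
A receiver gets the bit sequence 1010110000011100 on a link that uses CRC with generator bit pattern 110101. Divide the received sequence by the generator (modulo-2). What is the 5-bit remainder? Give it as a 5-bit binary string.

11001

Modulo-2 division of 1010110000011100 by 110101:
  pos 0: 101011 XOR 110101 = 011110
  pos 1: 111100 XOR 110101 = 001001
  pos 3: 100100 XOR 110101 = 010001
  pos 4: 100010 XOR 110101 = 010111
  pos 5: 101110 XOR 110101 = 011011
  pos 6: 110111 XOR 110101 = 000010
  pos 10: 101100 XOR 110101 = 011001
Remainder = 11001 (nonzero — an error is detected).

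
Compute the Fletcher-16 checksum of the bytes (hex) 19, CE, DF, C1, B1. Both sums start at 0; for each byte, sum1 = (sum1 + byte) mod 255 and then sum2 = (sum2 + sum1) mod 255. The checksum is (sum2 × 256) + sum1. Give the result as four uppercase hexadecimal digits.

Running sums (mod 255):
  after byte 0 (19): sum1=25, sum2=25
  after byte 1 (CE): sum1=231, sum2=1
  after byte 2 (DF): sum1=199, sum2=200
  after byte 3 (C1): sum1=137, sum2=82
  after byte 4 (B1): sum1=59, sum2=141
Checksum = sum2·256 + sum1 = 141·256 + 59 = 36155 = 0x8D3B.

8D3B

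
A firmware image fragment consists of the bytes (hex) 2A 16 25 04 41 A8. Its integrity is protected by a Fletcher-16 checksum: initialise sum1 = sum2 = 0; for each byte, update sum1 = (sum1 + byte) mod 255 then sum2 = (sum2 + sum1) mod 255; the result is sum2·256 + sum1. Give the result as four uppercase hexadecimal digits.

Running sums (mod 255):
  after byte 0 (2A): sum1=42, sum2=42
  after byte 1 (16): sum1=64, sum2=106
  after byte 2 (25): sum1=101, sum2=207
  after byte 3 (04): sum1=105, sum2=57
  after byte 4 (41): sum1=170, sum2=227
  after byte 5 (A8): sum1=83, sum2=55
Checksum = sum2·256 + sum1 = 55·256 + 83 = 14163 = 0x3753.

3753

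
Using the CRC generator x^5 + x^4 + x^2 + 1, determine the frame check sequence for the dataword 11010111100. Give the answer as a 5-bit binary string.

Append 5 zeros: 1101011110000000. Divide by 110101 (XOR where the leading bit is 1):
  pos 0: 110101 XOR 110101 = 000000
  pos 6: 111000 XOR 110101 = 001101
  pos 8: 110100 XOR 110101 = 000001
Remainder (last 5 bits) = 00100. This is the CRC / FCS.

00100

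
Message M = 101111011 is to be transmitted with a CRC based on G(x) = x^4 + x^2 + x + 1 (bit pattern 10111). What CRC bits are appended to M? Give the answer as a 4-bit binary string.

Append 4 zeros: 1011110110000. Divide by 10111 (XOR where the leading bit is 1):
  pos 0: 10111 XOR 10111 = 00000
  pos 5: 10110 XOR 10111 = 00001
Remainder (last 4 bits) = 1000. This is the CRC / FCS.

1000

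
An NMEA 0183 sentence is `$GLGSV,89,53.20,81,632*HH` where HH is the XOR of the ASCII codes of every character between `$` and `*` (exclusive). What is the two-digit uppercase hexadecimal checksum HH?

5C

XOR the ASCII codes of the payload characters:
  'G' = 0x47 → acc = 0x47
  'L' = 0x4C → acc = 0x0B
  'G' = 0x47 → acc = 0x4C
  'S' = 0x53 → acc = 0x1F
  'V' = 0x56 → acc = 0x49
  ',' = 0x2C → acc = 0x65
  '8' = 0x38 → acc = 0x5D
  '9' = 0x39 → acc = 0x64
  ',' = 0x2C → acc = 0x48
  '5' = 0x35 → acc = 0x7D
  '3' = 0x33 → acc = 0x4E
  '.' = 0x2E → acc = 0x60
  '2' = 0x32 → acc = 0x52
  '0' = 0x30 → acc = 0x62
  ',' = 0x2C → acc = 0x4E
  '8' = 0x38 → acc = 0x76
  '1' = 0x31 → acc = 0x47
  ',' = 0x2C → acc = 0x6B
  '6' = 0x36 → acc = 0x5D
  '3' = 0x33 → acc = 0x6E
  '2' = 0x32 → acc = 0x5C
Checksum = 0x5C.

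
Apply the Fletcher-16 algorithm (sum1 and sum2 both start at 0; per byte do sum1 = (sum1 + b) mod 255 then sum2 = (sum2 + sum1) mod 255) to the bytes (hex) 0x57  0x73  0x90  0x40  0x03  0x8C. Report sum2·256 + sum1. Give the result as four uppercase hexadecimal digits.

Running sums (mod 255):
  after byte 0 (0x57): sum1=87, sum2=87
  after byte 1 (0x73): sum1=202, sum2=34
  after byte 2 (0x90): sum1=91, sum2=125
  after byte 3 (0x40): sum1=155, sum2=25
  after byte 4 (0x03): sum1=158, sum2=183
  after byte 5 (0x8C): sum1=43, sum2=226
Checksum = sum2·256 + sum1 = 226·256 + 43 = 57899 = 0xE22B.

E22B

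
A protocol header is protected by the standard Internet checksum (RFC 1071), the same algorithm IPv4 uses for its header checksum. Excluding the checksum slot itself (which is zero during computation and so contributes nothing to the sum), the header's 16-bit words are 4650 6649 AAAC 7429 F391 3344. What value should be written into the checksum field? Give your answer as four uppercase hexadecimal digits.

0DBA

One's-complement addition (fold any carry out of bit 15 back into bit 0):
  0x4650 + 0x6649 = 0x0AC99
  0xAC99 + 0xAAAC = 0x15745 → wrap carry → 0x5746
  0x5746 + 0x7429 = 0x0CB6F
  0xCB6F + 0xF391 = 0x1BF00 → wrap carry → 0xBF01
  0xBF01 + 0x3344 = 0x0F245
One's-complement sum = 0xF245.
Checksum = ~0xF245 & 0xFFFF = 0x0DBA.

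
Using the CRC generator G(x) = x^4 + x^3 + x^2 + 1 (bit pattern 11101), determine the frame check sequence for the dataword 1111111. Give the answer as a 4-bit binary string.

Append 4 zeros: 11111110000. Divide by 11101 (XOR where the leading bit is 1):
  pos 0: 11111 XOR 11101 = 00010
  pos 3: 10110 XOR 11101 = 01011
  pos 4: 10110 XOR 11101 = 01011
  pos 5: 10110 XOR 11101 = 01011
  pos 6: 10110 XOR 11101 = 01011
Remainder (last 4 bits) = 1011. This is the CRC / FCS.

1011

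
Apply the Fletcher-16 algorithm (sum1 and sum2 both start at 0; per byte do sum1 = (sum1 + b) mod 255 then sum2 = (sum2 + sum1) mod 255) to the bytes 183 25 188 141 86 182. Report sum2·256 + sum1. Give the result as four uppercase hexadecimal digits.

CA28

Running sums (mod 255):
  after byte 0 (183): sum1=183, sum2=183
  after byte 1 (25): sum1=208, sum2=136
  after byte 2 (188): sum1=141, sum2=22
  after byte 3 (141): sum1=27, sum2=49
  after byte 4 (86): sum1=113, sum2=162
  after byte 5 (182): sum1=40, sum2=202
Checksum = sum2·256 + sum1 = 202·256 + 40 = 51752 = 0xCA28.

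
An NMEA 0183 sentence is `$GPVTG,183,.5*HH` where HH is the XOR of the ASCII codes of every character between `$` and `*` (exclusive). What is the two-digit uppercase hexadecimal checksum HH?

XOR the ASCII codes of the payload characters:
  'G' = 0x47 → acc = 0x47
  'P' = 0x50 → acc = 0x17
  'V' = 0x56 → acc = 0x41
  'T' = 0x54 → acc = 0x15
  'G' = 0x47 → acc = 0x52
  ',' = 0x2C → acc = 0x7E
  '1' = 0x31 → acc = 0x4F
  '8' = 0x38 → acc = 0x77
  '3' = 0x33 → acc = 0x44
  ',' = 0x2C → acc = 0x68
  '.' = 0x2E → acc = 0x46
  '5' = 0x35 → acc = 0x73
Checksum = 0x73.

73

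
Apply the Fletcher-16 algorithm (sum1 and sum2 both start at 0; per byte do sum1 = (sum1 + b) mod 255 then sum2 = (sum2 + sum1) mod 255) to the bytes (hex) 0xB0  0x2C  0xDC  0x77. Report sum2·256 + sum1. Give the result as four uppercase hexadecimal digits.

7831

Running sums (mod 255):
  after byte 0 (0xB0): sum1=176, sum2=176
  after byte 1 (0x2C): sum1=220, sum2=141
  after byte 2 (0xDC): sum1=185, sum2=71
  after byte 3 (0x77): sum1=49, sum2=120
Checksum = sum2·256 + sum1 = 120·256 + 49 = 30769 = 0x7831.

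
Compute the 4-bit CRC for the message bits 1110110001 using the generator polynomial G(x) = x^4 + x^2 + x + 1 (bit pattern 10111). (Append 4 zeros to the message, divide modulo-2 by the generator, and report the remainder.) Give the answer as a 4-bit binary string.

Append 4 zeros: 11101100010000. Divide by 10111 (XOR where the leading bit is 1):
  pos 0: 11101 XOR 10111 = 01010
  pos 1: 10101 XOR 10111 = 00010
  pos 4: 10000 XOR 10111 = 00111
  pos 6: 11110 XOR 10111 = 01001
  pos 7: 10010 XOR 10111 = 00101
  pos 9: 10100 XOR 10111 = 00011
Remainder (last 4 bits) = 0011. This is the CRC / FCS.

0011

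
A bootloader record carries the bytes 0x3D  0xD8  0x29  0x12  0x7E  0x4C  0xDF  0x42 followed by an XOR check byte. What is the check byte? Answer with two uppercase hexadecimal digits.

XOR the bytes together:
  start with 0x3D
  0x3D ⊕ 0xD8 = 0xE5
  0xE5 ⊕ 0x29 = 0xCC
  0xCC ⊕ 0x12 = 0xDE
  0xDE ⊕ 0x7E = 0xA0
  0xA0 ⊕ 0x4C = 0xEC
  0xEC ⊕ 0xDF = 0x33
  0x33 ⊕ 0x42 = 0x71

71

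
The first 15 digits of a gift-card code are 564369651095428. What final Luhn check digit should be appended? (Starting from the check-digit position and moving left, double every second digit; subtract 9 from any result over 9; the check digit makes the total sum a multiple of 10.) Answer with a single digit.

9

Partial digits right→left: 8 2 4 5 9 0 1 5 6 9 6 3 4 6 5
Double every second digit counting from the check-digit position (so the 1st, 3rd, 5th, ... of the partial from the right).
  doubled (with −9 where >9): 7 8 9 2 3 3 8 1 → sum 41
  kept as-is: 2 5 0 5 9 3 6 → sum 30
Total = 41 + 30 = 71.
Check digit = (10 − (71 mod 10)) mod 10 = 9.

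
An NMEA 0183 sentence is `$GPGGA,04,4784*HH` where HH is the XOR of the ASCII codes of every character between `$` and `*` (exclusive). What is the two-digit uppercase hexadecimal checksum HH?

XOR the ASCII codes of the payload characters:
  'G' = 0x47 → acc = 0x47
  'P' = 0x50 → acc = 0x17
  'G' = 0x47 → acc = 0x50
  'G' = 0x47 → acc = 0x17
  'A' = 0x41 → acc = 0x56
  ',' = 0x2C → acc = 0x7A
  '0' = 0x30 → acc = 0x4A
  '4' = 0x34 → acc = 0x7E
  ',' = 0x2C → acc = 0x52
  '4' = 0x34 → acc = 0x66
  '7' = 0x37 → acc = 0x51
  '8' = 0x38 → acc = 0x69
  '4' = 0x34 → acc = 0x5D
Checksum = 0x5D.

5D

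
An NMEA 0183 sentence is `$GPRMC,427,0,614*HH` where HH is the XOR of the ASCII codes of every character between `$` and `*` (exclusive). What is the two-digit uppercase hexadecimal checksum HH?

XOR the ASCII codes of the payload characters:
  'G' = 0x47 → acc = 0x47
  'P' = 0x50 → acc = 0x17
  'R' = 0x52 → acc = 0x45
  'M' = 0x4D → acc = 0x08
  'C' = 0x43 → acc = 0x4B
  ',' = 0x2C → acc = 0x67
  '4' = 0x34 → acc = 0x53
  '2' = 0x32 → acc = 0x61
  '7' = 0x37 → acc = 0x56
  ',' = 0x2C → acc = 0x7A
  '0' = 0x30 → acc = 0x4A
  ',' = 0x2C → acc = 0x66
  '6' = 0x36 → acc = 0x50
  '1' = 0x31 → acc = 0x61
  '4' = 0x34 → acc = 0x55
Checksum = 0x55.

55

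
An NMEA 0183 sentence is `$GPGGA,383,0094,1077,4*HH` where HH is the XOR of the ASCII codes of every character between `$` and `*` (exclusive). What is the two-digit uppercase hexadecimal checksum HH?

XOR the ASCII codes of the payload characters:
  'G' = 0x47 → acc = 0x47
  'P' = 0x50 → acc = 0x17
  'G' = 0x47 → acc = 0x50
  'G' = 0x47 → acc = 0x17
  'A' = 0x41 → acc = 0x56
  ',' = 0x2C → acc = 0x7A
  '3' = 0x33 → acc = 0x49
  '8' = 0x38 → acc = 0x71
  '3' = 0x33 → acc = 0x42
  ',' = 0x2C → acc = 0x6E
  '0' = 0x30 → acc = 0x5E
  '0' = 0x30 → acc = 0x6E
  '9' = 0x39 → acc = 0x57
  '4' = 0x34 → acc = 0x63
  ',' = 0x2C → acc = 0x4F
  '1' = 0x31 → acc = 0x7E
  '0' = 0x30 → acc = 0x4E
  '7' = 0x37 → acc = 0x79
  '7' = 0x37 → acc = 0x4E
  ',' = 0x2C → acc = 0x62
  '4' = 0x34 → acc = 0x56
Checksum = 0x56.

56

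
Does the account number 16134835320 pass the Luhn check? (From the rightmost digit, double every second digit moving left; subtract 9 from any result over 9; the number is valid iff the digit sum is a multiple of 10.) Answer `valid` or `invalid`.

From the right, keep odd positions and double even positions (subtract 9 from any doubled value over 9):
  doubled (positions 2,4,...): 4 1 7 6 3 → sum 21
  kept (positions 1,3,...): 0 3 3 4 1 1 → sum 12
Total = 33.
33 mod 10 = 3, so the number is invalid.

invalid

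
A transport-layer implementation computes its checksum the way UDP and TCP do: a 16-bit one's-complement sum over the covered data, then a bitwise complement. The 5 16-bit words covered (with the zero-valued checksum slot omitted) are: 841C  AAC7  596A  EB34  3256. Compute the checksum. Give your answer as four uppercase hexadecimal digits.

One's-complement addition (fold any carry out of bit 15 back into bit 0):
  0x841C + 0xAAC7 = 0x12EE3 → wrap carry → 0x2EE4
  0x2EE4 + 0x596A = 0x0884E
  0x884E + 0xEB34 = 0x17382 → wrap carry → 0x7383
  0x7383 + 0x3256 = 0x0A5D9
One's-complement sum = 0xA5D9.
Checksum = ~0xA5D9 & 0xFFFF = 0x5A26.

5A26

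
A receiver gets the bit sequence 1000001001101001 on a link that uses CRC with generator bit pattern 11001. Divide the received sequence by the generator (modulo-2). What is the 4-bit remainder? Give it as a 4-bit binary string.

Modulo-2 division of 1000001001101001 by 11001:
  pos 0: 10000 XOR 11001 = 01001
  pos 1: 10010 XOR 11001 = 01011
  pos 2: 10111 XOR 11001 = 01110
  pos 3: 11100 XOR 11001 = 00101
  pos 5: 10101 XOR 11001 = 01100
  pos 6: 11001 XOR 11001 = 00000
Remainder = 1001 (nonzero — an error is detected).

1001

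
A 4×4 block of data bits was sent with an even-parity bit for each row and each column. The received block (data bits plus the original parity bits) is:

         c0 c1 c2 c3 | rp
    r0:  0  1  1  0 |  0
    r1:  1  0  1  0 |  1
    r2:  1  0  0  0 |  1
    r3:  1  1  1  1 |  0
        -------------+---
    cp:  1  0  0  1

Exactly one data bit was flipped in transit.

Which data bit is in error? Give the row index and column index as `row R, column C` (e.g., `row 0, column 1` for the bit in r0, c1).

Recompute each row's even parity and compare to rp:
  r0: data parity 0, sent rp 0 → ok
  r1: data parity 0, sent rp 1 → mismatch
  r2: data parity 1, sent rp 1 → ok
  r3: data parity 0, sent rp 0 → ok
Recompute each column's even parity and compare to cp:
  c0: data parity 1, sent cp 1 → ok
  c1: data parity 0, sent cp 0 → ok
  c2: data parity 1, sent cp 0 → mismatch
  c3: data parity 1, sent cp 1 → ok
Exactly one row (r1) and one column (c2) fail → the flipped bit is at their intersection.

row 1, column 2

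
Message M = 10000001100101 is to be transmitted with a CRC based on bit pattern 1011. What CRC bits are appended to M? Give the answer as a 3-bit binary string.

110

Append 3 zeros: 10000001100101000. Divide by 1011 (XOR where the leading bit is 1):
  pos 0: 1000 XOR 1011 = 0011
  pos 2: 1100 XOR 1011 = 0111
  pos 3: 1110 XOR 1011 = 0101
  pos 4: 1011 XOR 1011 = 0000
  pos 8: 1001 XOR 1011 = 0010
  pos 10: 1001 XOR 1011 = 0010
  pos 12: 1000 XOR 1011 = 0011
Remainder (last 3 bits) = 110. This is the CRC / FCS.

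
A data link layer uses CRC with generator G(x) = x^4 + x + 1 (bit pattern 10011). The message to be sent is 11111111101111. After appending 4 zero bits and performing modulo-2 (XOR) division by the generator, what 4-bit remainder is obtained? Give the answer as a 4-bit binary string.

Append 4 zeros: 111111111011110000. Divide by 10011 (XOR where the leading bit is 1):
  pos 0: 11111 XOR 10011 = 01100
  pos 1: 11001 XOR 10011 = 01010
  pos 2: 10101 XOR 10011 = 00110
  pos 4: 11011 XOR 10011 = 01000
  pos 5: 10000 XOR 10011 = 00011
  pos 8: 11111 XOR 10011 = 01100
  pos 9: 11001 XOR 10011 = 01010
  pos 10: 10100 XOR 10011 = 00111
  pos 12: 11100 XOR 10011 = 01111
  pos 13: 11110 XOR 10011 = 01101
Remainder (last 4 bits) = 1101. This is the CRC / FCS.

1101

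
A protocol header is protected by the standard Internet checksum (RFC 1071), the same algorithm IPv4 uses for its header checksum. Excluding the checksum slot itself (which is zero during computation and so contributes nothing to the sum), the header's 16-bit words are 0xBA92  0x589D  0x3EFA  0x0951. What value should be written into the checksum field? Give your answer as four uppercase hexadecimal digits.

One's-complement addition (fold any carry out of bit 15 back into bit 0):
  0xBA92 + 0x589D = 0x1132F → wrap carry → 0x1330
  0x1330 + 0x3EFA = 0x0522A
  0x522A + 0x0951 = 0x05B7B
One's-complement sum = 0x5B7B.
Checksum = ~0x5B7B & 0xFFFF = 0xA484.

A484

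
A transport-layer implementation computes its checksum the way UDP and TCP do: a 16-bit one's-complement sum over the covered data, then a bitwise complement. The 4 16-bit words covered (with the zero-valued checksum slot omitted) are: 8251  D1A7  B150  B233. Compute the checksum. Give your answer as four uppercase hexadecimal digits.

4882

One's-complement addition (fold any carry out of bit 15 back into bit 0):
  0x8251 + 0xD1A7 = 0x153F8 → wrap carry → 0x53F9
  0x53F9 + 0xB150 = 0x10549 → wrap carry → 0x054A
  0x054A + 0xB233 = 0x0B77D
One's-complement sum = 0xB77D.
Checksum = ~0xB77D & 0xFFFF = 0x4882.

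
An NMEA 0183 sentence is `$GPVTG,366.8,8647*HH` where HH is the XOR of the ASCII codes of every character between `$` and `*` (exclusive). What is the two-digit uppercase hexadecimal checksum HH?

7A

XOR the ASCII codes of the payload characters:
  'G' = 0x47 → acc = 0x47
  'P' = 0x50 → acc = 0x17
  'V' = 0x56 → acc = 0x41
  'T' = 0x54 → acc = 0x15
  'G' = 0x47 → acc = 0x52
  ',' = 0x2C → acc = 0x7E
  '3' = 0x33 → acc = 0x4D
  '6' = 0x36 → acc = 0x7B
  '6' = 0x36 → acc = 0x4D
  '.' = 0x2E → acc = 0x63
  '8' = 0x38 → acc = 0x5B
  ',' = 0x2C → acc = 0x77
  '8' = 0x38 → acc = 0x4F
  '6' = 0x36 → acc = 0x79
  '4' = 0x34 → acc = 0x4D
  '7' = 0x37 → acc = 0x7A
Checksum = 0x7A.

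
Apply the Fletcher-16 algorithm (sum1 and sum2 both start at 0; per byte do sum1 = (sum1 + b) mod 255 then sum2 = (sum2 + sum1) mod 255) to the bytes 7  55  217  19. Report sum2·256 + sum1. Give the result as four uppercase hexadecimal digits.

Running sums (mod 255):
  after byte 0 (7): sum1=7, sum2=7
  after byte 1 (55): sum1=62, sum2=69
  after byte 2 (217): sum1=24, sum2=93
  after byte 3 (19): sum1=43, sum2=136
Checksum = sum2·256 + sum1 = 136·256 + 43 = 34859 = 0x882B.

882B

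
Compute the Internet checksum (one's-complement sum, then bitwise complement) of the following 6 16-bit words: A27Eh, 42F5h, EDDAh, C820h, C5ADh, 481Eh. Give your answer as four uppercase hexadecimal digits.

56C4

One's-complement addition (fold any carry out of bit 15 back into bit 0):
  0xA27E + 0x42F5 = 0x0E573
  0xE573 + 0xEDDA = 0x1D34D → wrap carry → 0xD34E
  0xD34E + 0xC820 = 0x19B6E → wrap carry → 0x9B6F
  0x9B6F + 0xC5AD = 0x1611C → wrap carry → 0x611D
  0x611D + 0x481E = 0x0A93B
One's-complement sum = 0xA93B.
Checksum = ~0xA93B & 0xFFFF = 0x56C4.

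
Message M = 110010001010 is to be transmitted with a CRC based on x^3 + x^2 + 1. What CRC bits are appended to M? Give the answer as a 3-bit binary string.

011

Append 3 zeros: 110010001010000. Divide by 1101 (XOR where the leading bit is 1):
  pos 0: 1100 XOR 1101 = 0001
  pos 3: 1100 XOR 1101 = 0001
  pos 6: 1010 XOR 1101 = 0111
  pos 7: 1111 XOR 1101 = 0010
  pos 9: 1000 XOR 1101 = 0101
  pos 10: 1010 XOR 1101 = 0111
  pos 11: 1110 XOR 1101 = 0011
Remainder (last 3 bits) = 011. This is the CRC / FCS.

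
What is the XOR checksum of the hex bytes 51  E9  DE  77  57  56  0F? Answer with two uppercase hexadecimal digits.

XOR the bytes together:
  start with 0x51
  0x51 ⊕ 0xE9 = 0xB8
  0xB8 ⊕ 0xDE = 0x66
  0x66 ⊕ 0x77 = 0x11
  0x11 ⊕ 0x57 = 0x46
  0x46 ⊕ 0x56 = 0x10
  0x10 ⊕ 0x0F = 0x1F

1F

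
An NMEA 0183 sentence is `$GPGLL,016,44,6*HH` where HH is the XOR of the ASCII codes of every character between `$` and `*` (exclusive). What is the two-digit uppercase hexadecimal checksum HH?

XOR the ASCII codes of the payload characters:
  'G' = 0x47 → acc = 0x47
  'P' = 0x50 → acc = 0x17
  'G' = 0x47 → acc = 0x50
  'L' = 0x4C → acc = 0x1C
  'L' = 0x4C → acc = 0x50
  ',' = 0x2C → acc = 0x7C
  '0' = 0x30 → acc = 0x4C
  '1' = 0x31 → acc = 0x7D
  '6' = 0x36 → acc = 0x4B
  ',' = 0x2C → acc = 0x67
  '4' = 0x34 → acc = 0x53
  '4' = 0x34 → acc = 0x67
  ',' = 0x2C → acc = 0x4B
  '6' = 0x36 → acc = 0x7D
Checksum = 0x7D.

7D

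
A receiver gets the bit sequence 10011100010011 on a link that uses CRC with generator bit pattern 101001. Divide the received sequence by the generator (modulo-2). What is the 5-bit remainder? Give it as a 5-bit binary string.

Modulo-2 division of 10011100010011 by 101001:
  pos 0: 100111 XOR 101001 = 001110
  pos 2: 111000 XOR 101001 = 010001
  pos 3: 100010 XOR 101001 = 001011
  pos 5: 101110 XOR 101001 = 000111
  pos 8: 111011 XOR 101001 = 010010
Remainder = 10010 (nonzero — an error is detected).

10010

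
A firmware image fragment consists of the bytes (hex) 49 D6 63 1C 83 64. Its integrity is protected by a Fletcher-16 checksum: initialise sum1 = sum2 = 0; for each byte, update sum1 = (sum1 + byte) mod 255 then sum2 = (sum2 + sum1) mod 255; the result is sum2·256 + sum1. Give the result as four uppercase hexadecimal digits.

3787

Running sums (mod 255):
  after byte 0 (49): sum1=73, sum2=73
  after byte 1 (D6): sum1=32, sum2=105
  after byte 2 (63): sum1=131, sum2=236
  after byte 3 (1C): sum1=159, sum2=140
  after byte 4 (83): sum1=35, sum2=175
  after byte 5 (64): sum1=135, sum2=55
Checksum = sum2·256 + sum1 = 55·256 + 135 = 14215 = 0x3787.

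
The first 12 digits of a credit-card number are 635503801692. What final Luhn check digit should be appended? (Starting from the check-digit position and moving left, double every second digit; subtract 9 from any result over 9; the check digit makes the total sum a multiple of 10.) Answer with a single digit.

Partial digits right→left: 2 9 6 1 0 8 3 0 5 5 3 6
Double every second digit counting from the check-digit position (so the 1st, 3rd, 5th, ... of the partial from the right).
  doubled (with −9 where >9): 4 3 0 6 1 6 → sum 20
  kept as-is: 9 1 8 0 5 6 → sum 29
Total = 20 + 29 = 49.
Check digit = (10 − (49 mod 10)) mod 10 = 1.

1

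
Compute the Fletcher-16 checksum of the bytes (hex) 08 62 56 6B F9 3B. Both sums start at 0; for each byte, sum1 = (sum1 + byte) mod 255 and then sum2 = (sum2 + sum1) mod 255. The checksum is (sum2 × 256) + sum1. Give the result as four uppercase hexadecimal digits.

E661

Running sums (mod 255):
  after byte 0 (08): sum1=8, sum2=8
  after byte 1 (62): sum1=106, sum2=114
  after byte 2 (56): sum1=192, sum2=51
  after byte 3 (6B): sum1=44, sum2=95
  after byte 4 (F9): sum1=38, sum2=133
  after byte 5 (3B): sum1=97, sum2=230
Checksum = sum2·256 + sum1 = 230·256 + 97 = 58977 = 0xE661.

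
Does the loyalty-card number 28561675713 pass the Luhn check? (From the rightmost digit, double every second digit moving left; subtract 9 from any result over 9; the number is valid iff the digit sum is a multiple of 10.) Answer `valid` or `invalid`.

invalid

From the right, keep odd positions and double even positions (subtract 9 from any doubled value over 9):
  doubled (positions 2,4,...): 2 1 3 3 7 → sum 16
  kept (positions 1,3,...): 3 7 7 1 5 2 → sum 25
Total = 41.
41 mod 10 = 1, so the number is invalid.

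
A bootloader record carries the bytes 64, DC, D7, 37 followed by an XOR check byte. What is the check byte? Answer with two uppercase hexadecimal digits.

XOR the bytes together:
  start with 0x64
  0x64 ⊕ 0xDC = 0xB8
  0xB8 ⊕ 0xD7 = 0x6F
  0x6F ⊕ 0x37 = 0x58

58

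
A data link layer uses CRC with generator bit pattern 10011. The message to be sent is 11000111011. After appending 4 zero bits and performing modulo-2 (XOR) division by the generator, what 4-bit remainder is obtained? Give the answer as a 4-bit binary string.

Append 4 zeros: 110001110110000. Divide by 10011 (XOR where the leading bit is 1):
  pos 0: 11000 XOR 10011 = 01011
  pos 1: 10111 XOR 10011 = 00100
  pos 3: 10011 XOR 10011 = 00000
  pos 9: 11000 XOR 10011 = 01011
  pos 10: 10110 XOR 10011 = 00101
Remainder (last 4 bits) = 0101. This is the CRC / FCS.

0101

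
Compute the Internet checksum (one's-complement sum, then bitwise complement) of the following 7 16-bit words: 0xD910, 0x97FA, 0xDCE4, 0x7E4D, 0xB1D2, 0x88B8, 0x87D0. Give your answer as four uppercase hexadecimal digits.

One's-complement addition (fold any carry out of bit 15 back into bit 0):
  0xD910 + 0x97FA = 0x1710A → wrap carry → 0x710B
  0x710B + 0xDCE4 = 0x14DEF → wrap carry → 0x4DF0
  0x4DF0 + 0x7E4D = 0x0CC3D
  0xCC3D + 0xB1D2 = 0x17E0F → wrap carry → 0x7E10
  0x7E10 + 0x88B8 = 0x106C8 → wrap carry → 0x06C9
  0x06C9 + 0x87D0 = 0x08E99
One's-complement sum = 0x8E99.
Checksum = ~0x8E99 & 0xFFFF = 0x7166.

7166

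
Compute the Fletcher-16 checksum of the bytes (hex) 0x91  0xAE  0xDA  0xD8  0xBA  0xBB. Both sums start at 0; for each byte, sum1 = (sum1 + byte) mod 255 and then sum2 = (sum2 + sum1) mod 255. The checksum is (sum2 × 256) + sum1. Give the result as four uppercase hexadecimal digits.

Running sums (mod 255):
  after byte 0 (0x91): sum1=145, sum2=145
  after byte 1 (0xAE): sum1=64, sum2=209
  after byte 2 (0xDA): sum1=27, sum2=236
  after byte 3 (0xD8): sum1=243, sum2=224
  after byte 4 (0xBA): sum1=174, sum2=143
  after byte 5 (0xBB): sum1=106, sum2=249
Checksum = sum2·256 + sum1 = 249·256 + 106 = 63850 = 0xF96A.

F96A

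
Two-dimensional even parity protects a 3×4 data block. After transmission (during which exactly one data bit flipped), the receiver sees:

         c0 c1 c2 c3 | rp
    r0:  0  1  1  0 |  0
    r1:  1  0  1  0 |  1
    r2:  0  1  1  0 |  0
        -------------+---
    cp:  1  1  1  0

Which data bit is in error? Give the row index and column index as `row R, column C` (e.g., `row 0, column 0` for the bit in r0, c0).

Recompute each row's even parity and compare to rp:
  r0: data parity 0, sent rp 0 → ok
  r1: data parity 0, sent rp 1 → mismatch
  r2: data parity 0, sent rp 0 → ok
Recompute each column's even parity and compare to cp:
  c0: data parity 1, sent cp 1 → ok
  c1: data parity 0, sent cp 1 → mismatch
  c2: data parity 1, sent cp 1 → ok
  c3: data parity 0, sent cp 0 → ok
Exactly one row (r1) and one column (c1) fail → the flipped bit is at their intersection.

row 1, column 1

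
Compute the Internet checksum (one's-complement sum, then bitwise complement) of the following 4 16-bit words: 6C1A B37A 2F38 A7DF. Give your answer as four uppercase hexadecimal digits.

One's-complement addition (fold any carry out of bit 15 back into bit 0):
  0x6C1A + 0xB37A = 0x11F94 → wrap carry → 0x1F95
  0x1F95 + 0x2F38 = 0x04ECD
  0x4ECD + 0xA7DF = 0x0F6AC
One's-complement sum = 0xF6AC.
Checksum = ~0xF6AC & 0xFFFF = 0x0953.

0953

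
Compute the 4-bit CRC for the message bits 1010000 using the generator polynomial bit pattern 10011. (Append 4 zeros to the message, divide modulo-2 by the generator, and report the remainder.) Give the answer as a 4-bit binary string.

0010

Append 4 zeros: 10100000000. Divide by 10011 (XOR where the leading bit is 1):
  pos 0: 10100 XOR 10011 = 00111
  pos 2: 11100 XOR 10011 = 01111
  pos 3: 11110 XOR 10011 = 01101
  pos 4: 11010 XOR 10011 = 01001
  pos 5: 10010 XOR 10011 = 00001
Remainder (last 4 bits) = 0010. This is the CRC / FCS.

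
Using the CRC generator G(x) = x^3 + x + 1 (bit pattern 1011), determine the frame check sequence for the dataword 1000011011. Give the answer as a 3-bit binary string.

Append 3 zeros: 1000011011000. Divide by 1011 (XOR where the leading bit is 1):
  pos 0: 1000 XOR 1011 = 0011
  pos 2: 1101 XOR 1011 = 0110
  pos 3: 1101 XOR 1011 = 0110
  pos 4: 1100 XOR 1011 = 0111
  pos 5: 1111 XOR 1011 = 0100
  pos 6: 1001 XOR 1011 = 0010
  pos 8: 1000 XOR 1011 = 0011
Remainder (last 3 bits) = 110. This is the CRC / FCS.

110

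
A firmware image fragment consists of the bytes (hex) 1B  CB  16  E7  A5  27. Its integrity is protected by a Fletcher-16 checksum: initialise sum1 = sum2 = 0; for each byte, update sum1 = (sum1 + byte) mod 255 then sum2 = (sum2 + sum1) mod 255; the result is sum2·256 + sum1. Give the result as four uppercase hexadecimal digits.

Running sums (mod 255):
  after byte 0 (1B): sum1=27, sum2=27
  after byte 1 (CB): sum1=230, sum2=2
  after byte 2 (16): sum1=252, sum2=254
  after byte 3 (E7): sum1=228, sum2=227
  after byte 4 (A5): sum1=138, sum2=110
  after byte 5 (27): sum1=177, sum2=32
Checksum = sum2·256 + sum1 = 32·256 + 177 = 8369 = 0x20B1.

20B1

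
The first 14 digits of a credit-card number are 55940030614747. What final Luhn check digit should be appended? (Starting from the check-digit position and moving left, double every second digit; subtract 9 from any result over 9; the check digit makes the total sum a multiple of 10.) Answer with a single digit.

Partial digits right→left: 7 4 7 4 1 6 0 3 0 0 4 9 5 5
Double every second digit counting from the check-digit position (so the 1st, 3rd, 5th, ... of the partial from the right).
  doubled (with −9 where >9): 5 5 2 0 0 8 1 → sum 21
  kept as-is: 4 4 6 3 0 9 5 → sum 31
Total = 21 + 31 = 52.
Check digit = (10 − (52 mod 10)) mod 10 = 8.

8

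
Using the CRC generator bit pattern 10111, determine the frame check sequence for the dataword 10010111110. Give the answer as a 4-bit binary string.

Append 4 zeros: 100101111100000. Divide by 10111 (XOR where the leading bit is 1):
  pos 0: 10010 XOR 10111 = 00101
  pos 2: 10111 XOR 10111 = 00000
  pos 7: 11100 XOR 10111 = 01011
  pos 8: 10110 XOR 10111 = 00001
Remainder (last 4 bits) = 0100. This is the CRC / FCS.

0100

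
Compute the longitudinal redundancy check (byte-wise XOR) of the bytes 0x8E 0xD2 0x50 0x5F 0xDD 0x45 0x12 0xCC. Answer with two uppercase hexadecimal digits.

15

XOR the bytes together:
  start with 0x8E
  0x8E ⊕ 0xD2 = 0x5C
  0x5C ⊕ 0x50 = 0x0C
  0x0C ⊕ 0x5F = 0x53
  0x53 ⊕ 0xDD = 0x8E
  0x8E ⊕ 0x45 = 0xCB
  0xCB ⊕ 0x12 = 0xD9
  0xD9 ⊕ 0xCC = 0x15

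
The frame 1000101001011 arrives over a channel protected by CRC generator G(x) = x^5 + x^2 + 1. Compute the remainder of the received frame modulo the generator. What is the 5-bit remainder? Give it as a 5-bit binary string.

Modulo-2 division of 1000101001011 by 100101:
  pos 0: 100010 XOR 100101 = 000111
  pos 3: 111100 XOR 100101 = 011001
  pos 4: 110011 XOR 100101 = 010110
  pos 5: 101100 XOR 100101 = 001001
  pos 7: 100111 XOR 100101 = 000010
Remainder = 00010 (nonzero — an error is detected).

00010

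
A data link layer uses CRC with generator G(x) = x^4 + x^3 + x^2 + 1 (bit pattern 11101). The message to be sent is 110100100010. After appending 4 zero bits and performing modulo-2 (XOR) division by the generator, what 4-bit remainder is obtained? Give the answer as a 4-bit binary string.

Append 4 zeros: 1101001000100000. Divide by 11101 (XOR where the leading bit is 1):
  pos 0: 11010 XOR 11101 = 00111
  pos 2: 11101 XOR 11101 = 00000
  pos 10: 10000 XOR 11101 = 01101
  pos 11: 11010 XOR 11101 = 00111
Remainder (last 4 bits) = 0111. This is the CRC / FCS.

0111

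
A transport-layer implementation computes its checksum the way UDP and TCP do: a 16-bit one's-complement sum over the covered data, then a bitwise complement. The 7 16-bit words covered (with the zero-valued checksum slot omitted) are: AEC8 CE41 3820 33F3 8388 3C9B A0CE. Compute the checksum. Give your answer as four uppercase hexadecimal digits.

One's-complement addition (fold any carry out of bit 15 back into bit 0):
  0xAEC8 + 0xCE41 = 0x17D09 → wrap carry → 0x7D0A
  0x7D0A + 0x3820 = 0x0B52A
  0xB52A + 0x33F3 = 0x0E91D
  0xE91D + 0x8388 = 0x16CA5 → wrap carry → 0x6CA6
  0x6CA6 + 0x3C9B = 0x0A941
  0xA941 + 0xA0CE = 0x14A0F → wrap carry → 0x4A10
One's-complement sum = 0x4A10.
Checksum = ~0x4A10 & 0xFFFF = 0xB5EF.

B5EF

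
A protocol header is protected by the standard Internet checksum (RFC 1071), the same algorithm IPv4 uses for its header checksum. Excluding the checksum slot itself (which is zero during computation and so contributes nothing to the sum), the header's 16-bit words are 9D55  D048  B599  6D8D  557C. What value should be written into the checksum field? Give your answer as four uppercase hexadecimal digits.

19BE

One's-complement addition (fold any carry out of bit 15 back into bit 0):
  0x9D55 + 0xD048 = 0x16D9D → wrap carry → 0x6D9E
  0x6D9E + 0xB599 = 0x12337 → wrap carry → 0x2338
  0x2338 + 0x6D8D = 0x090C5
  0x90C5 + 0x557C = 0x0E641
One's-complement sum = 0xE641.
Checksum = ~0xE641 & 0xFFFF = 0x19BE.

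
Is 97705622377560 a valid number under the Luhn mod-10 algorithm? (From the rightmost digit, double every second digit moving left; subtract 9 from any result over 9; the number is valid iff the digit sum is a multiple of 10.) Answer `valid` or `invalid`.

From the right, keep odd positions and double even positions (subtract 9 from any doubled value over 9):
  doubled (positions 2,4,...): 3 5 6 4 1 5 9 → sum 33
  kept (positions 1,3,...): 0 5 7 2 6 0 7 → sum 27
Total = 60.
60 mod 10 = 0, so the number is valid.

valid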